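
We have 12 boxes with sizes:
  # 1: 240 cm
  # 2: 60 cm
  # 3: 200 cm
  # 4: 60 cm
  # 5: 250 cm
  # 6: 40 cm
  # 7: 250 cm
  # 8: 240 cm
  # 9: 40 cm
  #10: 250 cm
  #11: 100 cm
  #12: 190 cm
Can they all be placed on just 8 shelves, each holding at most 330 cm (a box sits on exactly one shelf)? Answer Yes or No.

Yes

A valid assignment using 7 shelves:
  shelf 1: 250 + 60 = 310
  shelf 2: 250 + 60 = 310
  shelf 3: 250 + 40 + 40 = 330
  shelf 4: 240 = 240
  shelf 5: 240 = 240
  shelf 6: 200 + 100 = 300
  shelf 7: 190 = 190
That uses only 7 ≤ 8, so 8 shelves are enough.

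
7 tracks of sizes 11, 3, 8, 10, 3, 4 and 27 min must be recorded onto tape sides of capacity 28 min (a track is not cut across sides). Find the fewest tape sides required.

3

Total = 27 + 11 + 10 + 8 + 4 + 3 + 3 = 66 min.
Lower bound: ⌈66/28⌉ = 3 tape sides.
A packing using 3 tape sides:
  side 1: 27 = 27
  side 2: 11 + 10 + 4 + 3 = 28
  side 3: 8 + 3 = 11
This matches the lower bound, so 3 is optimal.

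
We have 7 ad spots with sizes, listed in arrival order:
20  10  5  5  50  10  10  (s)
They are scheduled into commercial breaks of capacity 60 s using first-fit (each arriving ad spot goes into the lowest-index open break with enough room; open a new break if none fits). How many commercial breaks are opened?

2

  20 → break 1 (new)  [load 20/60]
  10 → break 1  [load 30/60]
  5 → break 1  [load 35/60]
  5 → break 1  [load 40/60]
  50 → break 2 (new)  [load 50/60]
  10 → break 1  [load 50/60]
  10 → break 1  [load 60/60]
2 commercial breaks opened.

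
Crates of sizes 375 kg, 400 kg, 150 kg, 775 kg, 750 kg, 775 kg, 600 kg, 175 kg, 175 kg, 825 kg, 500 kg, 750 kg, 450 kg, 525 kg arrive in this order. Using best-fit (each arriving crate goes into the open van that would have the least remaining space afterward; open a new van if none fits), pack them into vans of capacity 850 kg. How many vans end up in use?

10

  375 → van 1 (new)  [load 375/850]
  400 → van 1  [load 775/850]
  150 → van 2 (new)  [load 150/850]
  775 → van 3 (new)  [load 775/850]
  750 → van 4 (new)  [load 750/850]
  775 → van 5 (new)  [load 775/850]
  600 → van 2  [load 750/850]
  175 → van 6 (new)  [load 175/850]
  175 → van 6  [load 350/850]
  825 → van 7 (new)  [load 825/850]
  500 → van 6  [load 850/850]
  750 → van 8 (new)  [load 750/850]
  450 → van 9 (new)  [load 450/850]
  525 → van 10 (new)  [load 525/850]
10 vans opened.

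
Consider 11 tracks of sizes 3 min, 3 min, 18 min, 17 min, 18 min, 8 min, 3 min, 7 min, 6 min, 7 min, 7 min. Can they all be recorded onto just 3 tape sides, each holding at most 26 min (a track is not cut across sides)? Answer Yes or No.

No

Total = 97 min; ⌈97/26⌉ = 4.
At least 4 tape sides are required, but only 3 are allowed.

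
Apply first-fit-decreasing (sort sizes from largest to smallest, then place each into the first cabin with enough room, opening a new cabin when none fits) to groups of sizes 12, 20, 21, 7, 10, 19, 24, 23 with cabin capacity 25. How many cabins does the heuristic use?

7

Sorted descending: 24, 23, 21, 20, 19, 12, 10, 7.
  24 → cabin 1 (new)  [load 24/25]
  23 → cabin 2 (new)  [load 23/25]
  21 → cabin 3 (new)  [load 21/25]
  20 → cabin 4 (new)  [load 20/25]
  19 → cabin 5 (new)  [load 19/25]
  12 → cabin 6 (new)  [load 12/25]
  10 → cabin 6  [load 22/25]
  7 → cabin 7 (new)  [load 7/25]
7 cabins opened.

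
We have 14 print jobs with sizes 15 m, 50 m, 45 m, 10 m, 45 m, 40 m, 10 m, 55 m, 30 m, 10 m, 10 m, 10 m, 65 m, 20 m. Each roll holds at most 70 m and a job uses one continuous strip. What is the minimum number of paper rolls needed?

7

Total = 65 + 55 + 50 + 45 + 45 + 40 + 30 + 20 + 15 + 10 + 10 + 10 + 10 + 10 = 415 m.
Lower bound: ⌈415/70⌉ = 6 paper rolls.
A packing using 7 paper rolls:
  roll 1: 65 = 65
  roll 2: 55 + 15 = 70
  roll 3: 50 + 20 = 70
  roll 4: 45 + 10 + 10 = 65
  roll 5: 45 + 10 + 10 = 65
  roll 6: 40 + 30 = 70
  roll 7: 10 = 10
No arrangement into 6 paper rolls stays within capacity, so 7 is optimal.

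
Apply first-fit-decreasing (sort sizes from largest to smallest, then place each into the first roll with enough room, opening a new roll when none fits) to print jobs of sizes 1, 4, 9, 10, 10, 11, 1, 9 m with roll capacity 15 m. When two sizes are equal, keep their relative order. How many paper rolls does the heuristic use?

5

Sorted descending: 11, 10, 10, 9, 9, 4, 1, 1.
  11 → roll 1 (new)  [load 11/15]
  10 → roll 2 (new)  [load 10/15]
  10 → roll 3 (new)  [load 10/15]
  9 → roll 4 (new)  [load 9/15]
  9 → roll 5 (new)  [load 9/15]
  4 → roll 1  [load 15/15]
  1 → roll 2  [load 11/15]
  1 → roll 2  [load 12/15]
5 paper rolls opened.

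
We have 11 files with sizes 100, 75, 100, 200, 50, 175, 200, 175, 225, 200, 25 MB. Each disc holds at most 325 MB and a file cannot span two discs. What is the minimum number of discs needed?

6

Total = 225 + 200 + 200 + 200 + 175 + 175 + 100 + 100 + 75 + 50 + 25 = 1525 MB.
Lower bound: ⌈1525/325⌉ = 5 discs.
Also, 6 files each exceed 325/2 MB, and no two of those can share a disc, so at least 6 discs are needed.
A packing using 6 discs:
  disc 1: 225 + 100 = 325
  disc 2: 200 + 100 + 25 = 325
  disc 3: 200 + 75 + 50 = 325
  disc 4: 200 = 200
  disc 5: 175 = 175
  disc 6: 175 = 175
This matches the lower bound, so 6 is optimal.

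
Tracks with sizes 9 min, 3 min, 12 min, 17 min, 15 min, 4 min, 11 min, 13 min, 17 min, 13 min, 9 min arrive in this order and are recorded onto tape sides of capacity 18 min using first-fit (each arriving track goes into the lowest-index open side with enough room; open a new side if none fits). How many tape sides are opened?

  9 → side 1 (new)  [load 9/18]
  3 → side 1  [load 12/18]
  12 → side 2 (new)  [load 12/18]
  17 → side 3 (new)  [load 17/18]
  15 → side 4 (new)  [load 15/18]
  4 → side 1  [load 16/18]
  11 → side 5 (new)  [load 11/18]
  13 → side 6 (new)  [load 13/18]
  17 → side 7 (new)  [load 17/18]
  13 → side 8 (new)  [load 13/18]
  9 → side 9 (new)  [load 9/18]
9 tape sides opened.

9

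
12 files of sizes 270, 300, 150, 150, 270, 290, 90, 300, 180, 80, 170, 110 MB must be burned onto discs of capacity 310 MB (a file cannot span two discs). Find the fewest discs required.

9

Total = 300 + 300 + 290 + 270 + 270 + 180 + 170 + 150 + 150 + 110 + 90 + 80 = 2360 MB.
Lower bound: ⌈2360/310⌉ = 8 discs.
A packing using 9 discs:
  disc 1: 300 = 300
  disc 2: 300 = 300
  disc 3: 290 = 290
  disc 4: 270 = 270
  disc 5: 270 = 270
  disc 6: 180 + 110 = 290
  disc 7: 170 + 90 = 260
  disc 8: 150 + 150 = 300
  disc 9: 80 = 80
No arrangement into 8 discs stays within capacity, so 9 is optimal.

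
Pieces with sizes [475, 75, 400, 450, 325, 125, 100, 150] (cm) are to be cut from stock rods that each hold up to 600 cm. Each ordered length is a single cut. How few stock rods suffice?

Total = 475 + 450 + 400 + 325 + 150 + 125 + 100 + 75 = 2100 cm.
Lower bound: ⌈2100/600⌉ = 4 stock rods.
A packing using 4 stock rods:
  stock rod 1: 475 + 125 = 600
  stock rod 2: 450 + 150 = 600
  stock rod 3: 400 + 100 + 75 = 575
  stock rod 4: 325 = 325
This matches the lower bound, so 4 is optimal.

4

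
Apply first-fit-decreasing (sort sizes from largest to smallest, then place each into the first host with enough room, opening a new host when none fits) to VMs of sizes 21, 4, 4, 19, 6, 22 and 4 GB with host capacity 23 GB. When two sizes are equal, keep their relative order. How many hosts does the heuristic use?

Sorted descending: 22, 21, 19, 6, 4, 4, 4.
  22 → host 1 (new)  [load 22/23]
  21 → host 2 (new)  [load 21/23]
  19 → host 3 (new)  [load 19/23]
  6 → host 4 (new)  [load 6/23]
  4 → host 3  [load 23/23]
  4 → host 4  [load 10/23]
  4 → host 4  [load 14/23]
4 hosts opened.

4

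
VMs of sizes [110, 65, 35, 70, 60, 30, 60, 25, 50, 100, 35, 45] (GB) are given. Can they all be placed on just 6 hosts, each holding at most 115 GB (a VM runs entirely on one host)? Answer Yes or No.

No

Total = 685 GB; ⌈685/115⌉ = 6.
The bound of 6 does not rule out 6, but exhaustive search shows no assignment into 6 hosts of capacity 115 GB exists — the minimum is 7.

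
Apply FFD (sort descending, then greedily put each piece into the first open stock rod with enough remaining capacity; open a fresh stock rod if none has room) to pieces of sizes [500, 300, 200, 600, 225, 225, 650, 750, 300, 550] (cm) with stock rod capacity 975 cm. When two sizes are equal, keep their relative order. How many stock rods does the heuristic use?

5

Sorted descending: 750, 650, 600, 550, 500, 300, 300, 225, 225, 200.
  750 → stock rod 1 (new)  [load 750/975]
  650 → stock rod 2 (new)  [load 650/975]
  600 → stock rod 3 (new)  [load 600/975]
  550 → stock rod 4 (new)  [load 550/975]
  500 → stock rod 5 (new)  [load 500/975]
  300 → stock rod 2  [load 950/975]
  300 → stock rod 3  [load 900/975]
  225 → stock rod 1  [load 975/975]
  225 → stock rod 4  [load 775/975]
  200 → stock rod 4  [load 975/975]
5 stock rods opened.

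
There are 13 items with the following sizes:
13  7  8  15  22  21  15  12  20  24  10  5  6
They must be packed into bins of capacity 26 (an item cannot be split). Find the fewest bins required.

Total = 24 + 22 + 21 + 20 + 15 + 15 + 13 + 12 + 10 + 8 + 7 + 6 + 5 = 178.
Lower bound: ⌈178/26⌉ = 7 bins.
A packing using 8 bins:
  bin 1: 24 = 24
  bin 2: 22 = 22
  bin 3: 21 + 5 = 26
  bin 4: 20 + 6 = 26
  bin 5: 15 + 10 = 25
  bin 6: 15 + 8 = 23
  bin 7: 13 + 12 = 25
  bin 8: 7 = 7
No arrangement into 7 bins stays within capacity, so 8 is optimal.

8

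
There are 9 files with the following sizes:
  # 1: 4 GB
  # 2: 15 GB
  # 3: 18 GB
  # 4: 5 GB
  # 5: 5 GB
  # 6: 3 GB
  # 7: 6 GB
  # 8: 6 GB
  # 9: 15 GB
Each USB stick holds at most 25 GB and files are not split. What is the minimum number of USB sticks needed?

4

Total = 18 + 15 + 15 + 6 + 6 + 5 + 5 + 4 + 3 = 77 GB.
Lower bound: ⌈77/25⌉ = 4 USB sticks.
A packing using 4 USB sticks:
  USB stick 1: 18 + 6 = 24
  USB stick 2: 15 + 6 + 4 = 25
  USB stick 3: 15 + 5 + 5 = 25
  USB stick 4: 3 = 3
This matches the lower bound, so 4 is optimal.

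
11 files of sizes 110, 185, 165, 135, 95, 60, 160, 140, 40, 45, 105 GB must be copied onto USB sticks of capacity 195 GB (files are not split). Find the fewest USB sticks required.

Total = 185 + 165 + 160 + 140 + 135 + 110 + 105 + 95 + 60 + 45 + 40 = 1240 GB.
Lower bound: ⌈1240/195⌉ = 7 USB sticks.
A packing using 8 USB sticks:
  USB stick 1: 185 = 185
  USB stick 2: 165 = 165
  USB stick 3: 160 = 160
  USB stick 4: 140 + 45 = 185
  USB stick 5: 135 + 60 = 195
  USB stick 6: 110 + 40 = 150
  USB stick 7: 105 = 105
  USB stick 8: 95 = 95
No arrangement into 7 USB sticks stays within capacity, so 8 is optimal.

8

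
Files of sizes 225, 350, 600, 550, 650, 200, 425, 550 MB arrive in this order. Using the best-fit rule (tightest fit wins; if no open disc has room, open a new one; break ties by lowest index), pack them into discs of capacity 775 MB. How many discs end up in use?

  225 → disc 1 (new)  [load 225/775]
  350 → disc 1  [load 575/775]
  600 → disc 2 (new)  [load 600/775]
  550 → disc 3 (new)  [load 550/775]
  650 → disc 4 (new)  [load 650/775]
  200 → disc 1  [load 775/775]
  425 → disc 5 (new)  [load 425/775]
  550 → disc 6 (new)  [load 550/775]
6 discs opened.

6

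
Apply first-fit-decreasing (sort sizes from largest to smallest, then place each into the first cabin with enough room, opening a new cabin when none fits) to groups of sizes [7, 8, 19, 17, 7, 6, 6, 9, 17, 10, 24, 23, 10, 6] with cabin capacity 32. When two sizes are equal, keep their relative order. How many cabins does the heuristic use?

Sorted descending: 24, 23, 19, 17, 17, 10, 10, 9, 8, 7, 7, 6, 6, 6.
  24 → cabin 1 (new)  [load 24/32]
  23 → cabin 2 (new)  [load 23/32]
  19 → cabin 3 (new)  [load 19/32]
  17 → cabin 4 (new)  [load 17/32]
  17 → cabin 5 (new)  [load 17/32]
  10 → cabin 3  [load 29/32]
  10 → cabin 4  [load 27/32]
  9 → cabin 2  [load 32/32]
  8 → cabin 1  [load 32/32]
  7 → cabin 5  [load 24/32]
  7 → cabin 5  [load 31/32]
  6 → cabin 6 (new)  [load 6/32]
  6 → cabin 6  [load 12/32]
  6 → cabin 6  [load 18/32]
6 cabins opened.

6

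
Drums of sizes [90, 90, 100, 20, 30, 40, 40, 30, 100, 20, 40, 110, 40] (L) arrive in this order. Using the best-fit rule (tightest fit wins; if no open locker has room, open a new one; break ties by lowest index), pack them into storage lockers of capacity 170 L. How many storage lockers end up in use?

  90 → locker 1 (new)  [load 90/170]
  90 → locker 2 (new)  [load 90/170]
  100 → locker 3 (new)  [load 100/170]
  20 → locker 3  [load 120/170]
  30 → locker 3  [load 150/170]
  40 → locker 1  [load 130/170]
  40 → locker 1  [load 170/170]
  30 → locker 2  [load 120/170]
  100 → locker 4 (new)  [load 100/170]
  20 → locker 3  [load 170/170]
  40 → locker 2  [load 160/170]
  110 → locker 5 (new)  [load 110/170]
  40 → locker 5  [load 150/170]
5 storage lockers opened.

5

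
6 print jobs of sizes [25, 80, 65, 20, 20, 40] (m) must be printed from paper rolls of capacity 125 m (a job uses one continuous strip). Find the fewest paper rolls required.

Total = 80 + 65 + 40 + 25 + 20 + 20 = 250 m.
Lower bound: ⌈250/125⌉ = 2 paper rolls.
A packing using 2 paper rolls:
  roll 1: 80 + 25 + 20 = 125
  roll 2: 65 + 40 + 20 = 125
This matches the lower bound, so 2 is optimal.

2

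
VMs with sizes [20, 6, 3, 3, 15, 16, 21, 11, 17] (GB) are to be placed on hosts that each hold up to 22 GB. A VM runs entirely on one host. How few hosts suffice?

Total = 21 + 20 + 17 + 16 + 15 + 11 + 6 + 3 + 3 = 112 GB.
Lower bound: ⌈112/22⌉ = 6 hosts.
A packing using 6 hosts:
  host 1: 21 = 21
  host 2: 20 = 20
  host 3: 17 + 3 = 20
  host 4: 16 + 6 = 22
  host 5: 15 + 3 = 18
  host 6: 11 = 11
This matches the lower bound, so 6 is optimal.

6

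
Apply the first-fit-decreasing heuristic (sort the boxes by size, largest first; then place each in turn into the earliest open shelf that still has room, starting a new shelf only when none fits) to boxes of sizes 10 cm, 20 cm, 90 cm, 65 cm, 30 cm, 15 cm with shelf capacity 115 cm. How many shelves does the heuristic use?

3

Sorted descending: 90, 65, 30, 20, 15, 10.
  90 → shelf 1 (new)  [load 90/115]
  65 → shelf 2 (new)  [load 65/115]
  30 → shelf 2  [load 95/115]
  20 → shelf 1  [load 110/115]
  15 → shelf 2  [load 110/115]
  10 → shelf 3 (new)  [load 10/115]
3 shelves opened.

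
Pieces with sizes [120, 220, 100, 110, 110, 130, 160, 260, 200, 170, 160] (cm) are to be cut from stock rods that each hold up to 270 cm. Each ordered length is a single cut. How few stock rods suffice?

Total = 260 + 220 + 200 + 170 + 160 + 160 + 130 + 120 + 110 + 110 + 100 = 1740 cm.
Lower bound: ⌈1740/270⌉ = 7 stock rods.
A packing using 7 stock rods:
  stock rod 1: 260 = 260
  stock rod 2: 220 = 220
  stock rod 3: 200 = 200
  stock rod 4: 170 + 100 = 270
  stock rod 5: 160 + 110 = 270
  stock rod 6: 160 + 110 = 270
  stock rod 7: 130 + 120 = 250
This matches the lower bound, so 7 is optimal.

7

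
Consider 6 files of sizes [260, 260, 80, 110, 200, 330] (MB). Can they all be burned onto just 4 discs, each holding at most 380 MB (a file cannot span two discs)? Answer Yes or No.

Yes

A valid assignment using 4 discs:
  disc 1: 330 = 330
  disc 2: 260 + 110 = 370
  disc 3: 260 + 80 = 340
  disc 4: 200 = 200
Every load is within 380 MB, so 4 discs suffice.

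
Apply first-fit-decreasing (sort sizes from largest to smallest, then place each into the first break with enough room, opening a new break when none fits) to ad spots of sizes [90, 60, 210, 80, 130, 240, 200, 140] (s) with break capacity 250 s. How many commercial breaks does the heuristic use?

6

Sorted descending: 240, 210, 200, 140, 130, 90, 80, 60.
  240 → break 1 (new)  [load 240/250]
  210 → break 2 (new)  [load 210/250]
  200 → break 3 (new)  [load 200/250]
  140 → break 4 (new)  [load 140/250]
  130 → break 5 (new)  [load 130/250]
  90 → break 4  [load 230/250]
  80 → break 5  [load 210/250]
  60 → break 6 (new)  [load 60/250]
6 commercial breaks opened.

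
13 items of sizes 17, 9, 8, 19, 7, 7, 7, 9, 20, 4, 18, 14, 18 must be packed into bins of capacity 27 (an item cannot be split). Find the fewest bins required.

Total = 20 + 19 + 18 + 18 + 17 + 14 + 9 + 9 + 8 + 7 + 7 + 7 + 4 = 157.
Lower bound: ⌈157/27⌉ = 6 bins.
A packing using 6 bins:
  bin 1: 20 + 7 = 27
  bin 2: 19 + 8 = 27
  bin 3: 18 + 9 = 27
  bin 4: 18 + 9 = 27
  bin 5: 17 + 7 = 24
  bin 6: 14 + 7 + 4 = 25
This matches the lower bound, so 6 is optimal.

6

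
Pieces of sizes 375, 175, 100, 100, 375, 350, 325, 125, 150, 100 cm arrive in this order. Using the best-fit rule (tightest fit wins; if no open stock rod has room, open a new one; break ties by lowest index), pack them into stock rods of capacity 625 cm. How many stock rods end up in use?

4

  375 → stock rod 1 (new)  [load 375/625]
  175 → stock rod 1  [load 550/625]
  100 → stock rod 2 (new)  [load 100/625]
  100 → stock rod 2  [load 200/625]
  375 → stock rod 2  [load 575/625]
  350 → stock rod 3 (new)  [load 350/625]
  325 → stock rod 4 (new)  [load 325/625]
  125 → stock rod 3  [load 475/625]
  150 → stock rod 3  [load 625/625]
  100 → stock rod 4  [load 425/625]
4 stock rods opened.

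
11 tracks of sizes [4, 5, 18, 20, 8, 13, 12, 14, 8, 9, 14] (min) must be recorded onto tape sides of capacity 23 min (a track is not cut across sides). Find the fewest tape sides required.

Total = 20 + 18 + 14 + 14 + 13 + 12 + 9 + 8 + 8 + 5 + 4 = 125 min.
Lower bound: ⌈125/23⌉ = 6 tape sides.
A packing using 6 tape sides:
  side 1: 20 = 20
  side 2: 18 + 5 = 23
  side 3: 14 + 9 = 23
  side 4: 14 + 8 = 22
  side 5: 13 + 8 = 21
  side 6: 12 + 4 = 16
This matches the lower bound, so 6 is optimal.

6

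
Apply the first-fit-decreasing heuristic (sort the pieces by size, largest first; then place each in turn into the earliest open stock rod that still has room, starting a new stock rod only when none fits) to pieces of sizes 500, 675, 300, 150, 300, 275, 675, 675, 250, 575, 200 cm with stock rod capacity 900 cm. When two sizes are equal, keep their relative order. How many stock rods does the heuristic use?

6

Sorted descending: 675, 675, 675, 575, 500, 300, 300, 275, 250, 200, 150.
  675 → stock rod 1 (new)  [load 675/900]
  675 → stock rod 2 (new)  [load 675/900]
  675 → stock rod 3 (new)  [load 675/900]
  575 → stock rod 4 (new)  [load 575/900]
  500 → stock rod 5 (new)  [load 500/900]
  300 → stock rod 4  [load 875/900]
  300 → stock rod 5  [load 800/900]
  275 → stock rod 6 (new)  [load 275/900]
  250 → stock rod 6  [load 525/900]
  200 → stock rod 1  [load 875/900]
  150 → stock rod 2  [load 825/900]
6 stock rods opened.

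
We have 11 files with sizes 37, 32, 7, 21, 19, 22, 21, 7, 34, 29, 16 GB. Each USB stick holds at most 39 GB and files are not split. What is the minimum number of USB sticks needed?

8

Total = 37 + 34 + 32 + 29 + 22 + 21 + 21 + 19 + 16 + 7 + 7 = 245 GB.
Lower bound: ⌈245/39⌉ = 7 USB sticks.
A packing using 8 USB sticks:
  USB stick 1: 37 = 37
  USB stick 2: 34 = 34
  USB stick 3: 32 + 7 = 39
  USB stick 4: 29 + 7 = 36
  USB stick 5: 22 + 16 = 38
  USB stick 6: 21 = 21
  USB stick 7: 21 = 21
  USB stick 8: 19 = 19
No arrangement into 7 USB sticks stays within capacity, so 8 is optimal.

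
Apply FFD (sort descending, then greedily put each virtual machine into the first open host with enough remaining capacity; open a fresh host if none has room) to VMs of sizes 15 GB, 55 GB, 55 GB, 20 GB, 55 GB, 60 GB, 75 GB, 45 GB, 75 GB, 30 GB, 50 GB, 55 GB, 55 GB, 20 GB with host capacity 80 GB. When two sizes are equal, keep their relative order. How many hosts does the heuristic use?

Sorted descending: 75, 75, 60, 55, 55, 55, 55, 55, 50, 45, 30, 20, 20, 15.
  75 → host 1 (new)  [load 75/80]
  75 → host 2 (new)  [load 75/80]
  60 → host 3 (new)  [load 60/80]
  55 → host 4 (new)  [load 55/80]
  55 → host 5 (new)  [load 55/80]
  55 → host 6 (new)  [load 55/80]
  55 → host 7 (new)  [load 55/80]
  55 → host 8 (new)  [load 55/80]
  50 → host 9 (new)  [load 50/80]
  45 → host 10 (new)  [load 45/80]
  30 → host 9  [load 80/80]
  20 → host 3  [load 80/80]
  20 → host 4  [load 75/80]
  15 → host 5  [load 70/80]
10 hosts opened.

10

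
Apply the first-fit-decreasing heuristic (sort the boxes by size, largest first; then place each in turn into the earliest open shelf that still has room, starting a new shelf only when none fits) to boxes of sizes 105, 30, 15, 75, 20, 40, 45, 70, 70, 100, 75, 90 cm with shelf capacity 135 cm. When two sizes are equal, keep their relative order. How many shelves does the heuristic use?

Sorted descending: 105, 100, 90, 75, 75, 70, 70, 45, 40, 30, 20, 15.
  105 → shelf 1 (new)  [load 105/135]
  100 → shelf 2 (new)  [load 100/135]
  90 → shelf 3 (new)  [load 90/135]
  75 → shelf 4 (new)  [load 75/135]
  75 → shelf 5 (new)  [load 75/135]
  70 → shelf 6 (new)  [load 70/135]
  70 → shelf 7 (new)  [load 70/135]
  45 → shelf 3  [load 135/135]
  40 → shelf 4  [load 115/135]
  30 → shelf 1  [load 135/135]
  20 → shelf 2  [load 120/135]
  15 → shelf 2  [load 135/135]
7 shelves opened.

7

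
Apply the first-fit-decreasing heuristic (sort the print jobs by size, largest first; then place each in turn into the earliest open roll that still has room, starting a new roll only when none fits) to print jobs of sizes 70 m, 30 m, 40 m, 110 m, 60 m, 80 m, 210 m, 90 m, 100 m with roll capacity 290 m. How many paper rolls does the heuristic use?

Sorted descending: 210, 110, 100, 90, 80, 70, 60, 40, 30.
  210 → roll 1 (new)  [load 210/290]
  110 → roll 2 (new)  [load 110/290]
  100 → roll 2  [load 210/290]
  90 → roll 3 (new)  [load 90/290]
  80 → roll 1  [load 290/290]
  70 → roll 2  [load 280/290]
  60 → roll 3  [load 150/290]
  40 → roll 3  [load 190/290]
  30 → roll 3  [load 220/290]
3 paper rolls opened.

3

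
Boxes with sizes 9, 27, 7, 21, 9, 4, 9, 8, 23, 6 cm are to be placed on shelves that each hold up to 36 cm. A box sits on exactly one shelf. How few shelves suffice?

4

Total = 27 + 23 + 21 + 9 + 9 + 9 + 8 + 7 + 6 + 4 = 123 cm.
Lower bound: ⌈123/36⌉ = 4 shelves.
A packing using 4 shelves:
  shelf 1: 27 + 9 = 36
  shelf 2: 23 + 9 + 4 = 36
  shelf 3: 21 + 9 + 6 = 36
  shelf 4: 8 + 7 = 15
This matches the lower bound, so 4 is optimal.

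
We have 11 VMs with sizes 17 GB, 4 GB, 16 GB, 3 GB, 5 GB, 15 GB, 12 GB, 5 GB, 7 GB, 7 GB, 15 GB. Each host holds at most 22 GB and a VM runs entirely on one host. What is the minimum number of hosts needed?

5

Total = 17 + 16 + 15 + 15 + 12 + 7 + 7 + 5 + 5 + 4 + 3 = 106 GB.
Lower bound: ⌈106/22⌉ = 5 hosts.
A packing using 5 hosts:
  host 1: 17 + 5 = 22
  host 2: 16 + 5 = 21
  host 3: 15 + 7 = 22
  host 4: 15 + 7 = 22
  host 5: 12 + 4 + 3 = 19
This matches the lower bound, so 5 is optimal.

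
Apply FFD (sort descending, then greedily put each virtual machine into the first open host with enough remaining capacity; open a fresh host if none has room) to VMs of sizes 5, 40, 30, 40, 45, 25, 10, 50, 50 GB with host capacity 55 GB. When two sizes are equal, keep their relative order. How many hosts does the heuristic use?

Sorted descending: 50, 50, 45, 40, 40, 30, 25, 10, 5.
  50 → host 1 (new)  [load 50/55]
  50 → host 2 (new)  [load 50/55]
  45 → host 3 (new)  [load 45/55]
  40 → host 4 (new)  [load 40/55]
  40 → host 5 (new)  [load 40/55]
  30 → host 6 (new)  [load 30/55]
  25 → host 6  [load 55/55]
  10 → host 3  [load 55/55]
  5 → host 1  [load 55/55]
6 hosts opened.

6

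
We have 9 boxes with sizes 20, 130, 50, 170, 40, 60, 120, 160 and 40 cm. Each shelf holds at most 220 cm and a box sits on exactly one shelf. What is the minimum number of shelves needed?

Total = 170 + 160 + 130 + 120 + 60 + 50 + 40 + 40 + 20 = 790 cm.
Lower bound: ⌈790/220⌉ = 4 shelves.
A packing using 4 shelves:
  shelf 1: 170 + 50 = 220
  shelf 2: 160 + 60 = 220
  shelf 3: 130 + 40 + 40 = 210
  shelf 4: 120 + 20 = 140
This matches the lower bound, so 4 is optimal.

4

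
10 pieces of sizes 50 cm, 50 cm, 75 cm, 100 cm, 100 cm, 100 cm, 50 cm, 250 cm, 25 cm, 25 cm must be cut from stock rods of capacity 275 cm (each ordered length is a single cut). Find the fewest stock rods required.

3

Total = 250 + 100 + 100 + 100 + 75 + 50 + 50 + 50 + 25 + 25 = 825 cm.
Lower bound: ⌈825/275⌉ = 3 stock rods.
A packing using 3 stock rods:
  stock rod 1: 250 + 25 = 275
  stock rod 2: 100 + 100 + 75 = 275
  stock rod 3: 100 + 50 + 50 + 50 + 25 = 275
This matches the lower bound, so 3 is optimal.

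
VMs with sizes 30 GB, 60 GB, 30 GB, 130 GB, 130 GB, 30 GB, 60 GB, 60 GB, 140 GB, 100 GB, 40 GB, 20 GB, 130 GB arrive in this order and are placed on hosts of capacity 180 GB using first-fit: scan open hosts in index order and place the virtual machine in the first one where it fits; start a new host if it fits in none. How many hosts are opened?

7

  30 → host 1 (new)  [load 30/180]
  60 → host 1  [load 90/180]
  30 → host 1  [load 120/180]
  130 → host 2 (new)  [load 130/180]
  130 → host 3 (new)  [load 130/180]
  30 → host 1  [load 150/180]
  60 → host 4 (new)  [load 60/180]
  60 → host 4  [load 120/180]
  140 → host 5 (new)  [load 140/180]
  100 → host 6 (new)  [load 100/180]
  40 → host 2  [load 170/180]
  20 → host 1  [load 170/180]
  130 → host 7 (new)  [load 130/180]
7 hosts opened.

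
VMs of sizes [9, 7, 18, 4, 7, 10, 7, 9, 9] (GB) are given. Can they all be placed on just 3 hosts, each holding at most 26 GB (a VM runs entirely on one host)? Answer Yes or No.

Total = 80 GB; ⌈80/26⌉ = 4.
At least 4 hosts are required, but only 3 are allowed.

No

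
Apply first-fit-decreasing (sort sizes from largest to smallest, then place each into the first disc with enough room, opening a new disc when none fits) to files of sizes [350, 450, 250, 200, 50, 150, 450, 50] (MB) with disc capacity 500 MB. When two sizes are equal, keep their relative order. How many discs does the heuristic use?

Sorted descending: 450, 450, 350, 250, 200, 150, 50, 50.
  450 → disc 1 (new)  [load 450/500]
  450 → disc 2 (new)  [load 450/500]
  350 → disc 3 (new)  [load 350/500]
  250 → disc 4 (new)  [load 250/500]
  200 → disc 4  [load 450/500]
  150 → disc 3  [load 500/500]
  50 → disc 1  [load 500/500]
  50 → disc 2  [load 500/500]
4 discs opened.

4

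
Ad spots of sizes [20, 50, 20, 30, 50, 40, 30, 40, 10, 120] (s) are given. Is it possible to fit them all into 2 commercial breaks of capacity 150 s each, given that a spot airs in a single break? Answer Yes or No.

No

Total = 410 s; ⌈410/150⌉ = 3.
At least 3 commercial breaks are required, but only 2 are allowed.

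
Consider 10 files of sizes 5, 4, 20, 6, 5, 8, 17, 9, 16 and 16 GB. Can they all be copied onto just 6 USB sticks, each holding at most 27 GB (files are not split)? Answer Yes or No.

Yes

A valid assignment using 5 USB sticks:
  USB stick 1: 20 + 6 = 26
  USB stick 2: 17 + 9 = 26
  USB stick 3: 16 + 8 = 24
  USB stick 4: 16 + 5 + 5 = 26
  USB stick 5: 4 = 4
That uses only 5 ≤ 6, so 6 USB sticks are enough.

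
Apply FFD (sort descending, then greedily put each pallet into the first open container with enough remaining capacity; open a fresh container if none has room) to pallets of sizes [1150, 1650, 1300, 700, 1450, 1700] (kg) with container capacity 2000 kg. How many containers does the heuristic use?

Sorted descending: 1700, 1650, 1450, 1300, 1150, 700.
  1700 → container 1 (new)  [load 1700/2000]
  1650 → container 2 (new)  [load 1650/2000]
  1450 → container 3 (new)  [load 1450/2000]
  1300 → container 4 (new)  [load 1300/2000]
  1150 → container 5 (new)  [load 1150/2000]
  700 → container 4  [load 2000/2000]
5 containers opened.

5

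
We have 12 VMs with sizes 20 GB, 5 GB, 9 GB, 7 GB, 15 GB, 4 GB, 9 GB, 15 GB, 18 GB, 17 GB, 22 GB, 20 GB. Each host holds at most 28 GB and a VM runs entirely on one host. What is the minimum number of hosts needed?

Total = 22 + 20 + 20 + 18 + 17 + 15 + 15 + 9 + 9 + 7 + 5 + 4 = 161 GB.
Lower bound: ⌈161/28⌉ = 6 hosts.
Also, 7 VMs each exceed 14 GB, and no two of those can share a host, so at least 7 hosts are needed.
A packing using 7 hosts:
  host 1: 22 + 5 = 27
  host 2: 20 + 7 = 27
  host 3: 20 + 4 = 24
  host 4: 18 + 9 = 27
  host 5: 17 + 9 = 26
  host 6: 15 = 15
  host 7: 15 = 15
This matches the lower bound, so 7 is optimal.

7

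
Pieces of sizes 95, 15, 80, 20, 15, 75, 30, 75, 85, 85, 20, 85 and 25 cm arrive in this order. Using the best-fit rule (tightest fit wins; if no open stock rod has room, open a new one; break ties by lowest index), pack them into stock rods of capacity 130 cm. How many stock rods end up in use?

7

  95 → stock rod 1 (new)  [load 95/130]
  15 → stock rod 1  [load 110/130]
  80 → stock rod 2 (new)  [load 80/130]
  20 → stock rod 1  [load 130/130]
  15 → stock rod 2  [load 95/130]
  75 → stock rod 3 (new)  [load 75/130]
  30 → stock rod 2  [load 125/130]
  75 → stock rod 4 (new)  [load 75/130]
  85 → stock rod 5 (new)  [load 85/130]
  85 → stock rod 6 (new)  [load 85/130]
  20 → stock rod 5  [load 105/130]
  85 → stock rod 7 (new)  [load 85/130]
  25 → stock rod 5  [load 130/130]
7 stock rods opened.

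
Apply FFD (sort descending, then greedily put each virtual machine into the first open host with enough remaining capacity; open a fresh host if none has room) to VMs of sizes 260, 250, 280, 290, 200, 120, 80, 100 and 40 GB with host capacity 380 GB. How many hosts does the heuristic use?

5

Sorted descending: 290, 280, 260, 250, 200, 120, 100, 80, 40.
  290 → host 1 (new)  [load 290/380]
  280 → host 2 (new)  [load 280/380]
  260 → host 3 (new)  [load 260/380]
  250 → host 4 (new)  [load 250/380]
  200 → host 5 (new)  [load 200/380]
  120 → host 3  [load 380/380]
  100 → host 2  [load 380/380]
  80 → host 1  [load 370/380]
  40 → host 4  [load 290/380]
5 hosts opened.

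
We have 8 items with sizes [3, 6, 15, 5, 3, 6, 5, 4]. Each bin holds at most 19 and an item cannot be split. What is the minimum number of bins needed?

3

Total = 15 + 6 + 6 + 5 + 5 + 4 + 3 + 3 = 47.
Lower bound: ⌈47/19⌉ = 3 bins.
A packing using 3 bins:
  bin 1: 15 + 4 = 19
  bin 2: 6 + 6 + 5 = 17
  bin 3: 5 + 3 + 3 = 11
This matches the lower bound, so 3 is optimal.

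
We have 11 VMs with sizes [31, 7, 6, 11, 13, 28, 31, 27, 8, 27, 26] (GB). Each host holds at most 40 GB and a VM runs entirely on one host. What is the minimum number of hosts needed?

6

Total = 31 + 31 + 28 + 27 + 27 + 26 + 13 + 11 + 8 + 7 + 6 = 215 GB.
Lower bound: ⌈215/40⌉ = 6 hosts.
A packing using 6 hosts:
  host 1: 31 + 8 = 39
  host 2: 31 + 7 = 38
  host 3: 28 + 11 = 39
  host 4: 27 + 13 = 40
  host 5: 27 + 6 = 33
  host 6: 26 = 26
This matches the lower bound, so 6 is optimal.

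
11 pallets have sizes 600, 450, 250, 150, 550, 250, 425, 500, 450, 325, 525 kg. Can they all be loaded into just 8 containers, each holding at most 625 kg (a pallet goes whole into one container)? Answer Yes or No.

No

Total = 4475 kg; ⌈4475/625⌉ = 8.
The bound of 8 does not rule out 8, but exhaustive search shows no assignment into 8 containers of capacity 625 kg exists — the minimum is 9.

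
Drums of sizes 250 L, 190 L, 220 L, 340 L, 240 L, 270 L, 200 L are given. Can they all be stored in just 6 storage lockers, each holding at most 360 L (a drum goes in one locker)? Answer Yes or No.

No

Total = 1710 L; ⌈1710/360⌉ = 5.
7 drums each exceed half the capacity and cannot share a locker, forcing at least 7 storage lockers.
At least 7 storage lockers are required, but only 6 are allowed.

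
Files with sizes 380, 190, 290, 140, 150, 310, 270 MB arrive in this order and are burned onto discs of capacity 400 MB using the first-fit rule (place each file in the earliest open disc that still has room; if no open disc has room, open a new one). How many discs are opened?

  380 → disc 1 (new)  [load 380/400]
  190 → disc 2 (new)  [load 190/400]
  290 → disc 3 (new)  [load 290/400]
  140 → disc 2  [load 330/400]
  150 → disc 4 (new)  [load 150/400]
  310 → disc 5 (new)  [load 310/400]
  270 → disc 6 (new)  [load 270/400]
6 discs opened.

6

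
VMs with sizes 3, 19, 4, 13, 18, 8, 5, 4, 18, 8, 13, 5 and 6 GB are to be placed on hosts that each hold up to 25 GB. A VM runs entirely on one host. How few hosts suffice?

Total = 19 + 18 + 18 + 13 + 13 + 8 + 8 + 6 + 5 + 5 + 4 + 4 + 3 = 124 GB.
Lower bound: ⌈124/25⌉ = 5 hosts.
A packing using 6 hosts:
  host 1: 19 + 6 = 25
  host 2: 18 + 5 = 23
  host 3: 18 + 5 = 23
  host 4: 13 + 8 + 4 = 25
  host 5: 13 + 8 + 4 = 25
  host 6: 3 = 3
No arrangement into 5 hosts stays within capacity, so 6 is optimal.

6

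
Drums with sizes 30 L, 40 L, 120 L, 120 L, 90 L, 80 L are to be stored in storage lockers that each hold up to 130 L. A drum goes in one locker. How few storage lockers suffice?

Total = 120 + 120 + 90 + 80 + 40 + 30 = 480 L.
Lower bound: ⌈480/130⌉ = 4 storage lockers.
A packing using 4 storage lockers:
  locker 1: 120 = 120
  locker 2: 120 = 120
  locker 3: 90 + 40 = 130
  locker 4: 80 + 30 = 110
This matches the lower bound, so 4 is optimal.

4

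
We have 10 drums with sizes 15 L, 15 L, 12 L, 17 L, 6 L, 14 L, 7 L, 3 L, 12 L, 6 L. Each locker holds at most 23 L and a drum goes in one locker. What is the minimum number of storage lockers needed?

Total = 17 + 15 + 15 + 14 + 12 + 12 + 7 + 6 + 6 + 3 = 107 L.
Lower bound: ⌈107/23⌉ = 5 storage lockers.
Also, 6 drums each exceed 23/2 L, and no two of those can share a locker, so at least 6 storage lockers are needed.
A packing using 6 storage lockers:
  locker 1: 17 + 6 = 23
  locker 2: 15 + 7 = 22
  locker 3: 15 + 6 = 21
  locker 4: 14 + 3 = 17
  locker 5: 12 = 12
  locker 6: 12 = 12
This matches the lower bound, so 6 is optimal.

6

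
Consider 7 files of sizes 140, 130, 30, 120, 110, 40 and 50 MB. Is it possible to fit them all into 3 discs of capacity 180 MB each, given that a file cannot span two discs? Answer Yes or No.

Total = 620 MB; ⌈620/180⌉ = 4.
At least 4 discs are required, but only 3 are allowed.

No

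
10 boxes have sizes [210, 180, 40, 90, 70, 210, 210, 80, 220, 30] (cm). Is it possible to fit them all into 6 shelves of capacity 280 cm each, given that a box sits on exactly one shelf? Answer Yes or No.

Yes

A valid assignment using 6 shelves:
  shelf 1: 220 + 40 = 260
  shelf 2: 210 + 70 = 280
  shelf 3: 210 + 30 = 240
  shelf 4: 210 = 210
  shelf 5: 180 + 90 = 270
  shelf 6: 80 = 80
Every load is within 280 cm, so 6 shelves suffice.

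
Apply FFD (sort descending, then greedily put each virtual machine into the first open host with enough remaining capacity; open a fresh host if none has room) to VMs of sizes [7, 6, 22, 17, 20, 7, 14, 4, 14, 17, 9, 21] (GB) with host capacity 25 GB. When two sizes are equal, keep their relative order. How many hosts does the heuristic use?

7

Sorted descending: 22, 21, 20, 17, 17, 14, 14, 9, 7, 7, 6, 4.
  22 → host 1 (new)  [load 22/25]
  21 → host 2 (new)  [load 21/25]
  20 → host 3 (new)  [load 20/25]
  17 → host 4 (new)  [load 17/25]
  17 → host 5 (new)  [load 17/25]
  14 → host 6 (new)  [load 14/25]
  14 → host 7 (new)  [load 14/25]
  9 → host 6  [load 23/25]
  7 → host 4  [load 24/25]
  7 → host 5  [load 24/25]
  6 → host 7  [load 20/25]
  4 → host 2  [load 25/25]
7 hosts opened.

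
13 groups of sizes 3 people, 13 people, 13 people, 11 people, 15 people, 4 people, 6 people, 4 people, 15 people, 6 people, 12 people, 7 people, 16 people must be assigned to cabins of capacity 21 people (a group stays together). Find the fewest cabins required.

Total = 16 + 15 + 15 + 13 + 13 + 12 + 11 + 7 + 6 + 6 + 4 + 4 + 3 = 125 people.
Lower bound: ⌈125/21⌉ = 6 cabins.
Also, 7 groups each exceed 21/2 people, and no two of those can share a cabin, so at least 7 cabins are needed.
A packing using 7 cabins:
  cabin 1: 16 + 4 = 20
  cabin 2: 15 + 6 = 21
  cabin 3: 15 + 6 = 21
  cabin 4: 13 + 7 = 20
  cabin 5: 13 + 4 + 3 = 20
  cabin 6: 12 = 12
  cabin 7: 11 = 11
This matches the lower bound, so 7 is optimal.

7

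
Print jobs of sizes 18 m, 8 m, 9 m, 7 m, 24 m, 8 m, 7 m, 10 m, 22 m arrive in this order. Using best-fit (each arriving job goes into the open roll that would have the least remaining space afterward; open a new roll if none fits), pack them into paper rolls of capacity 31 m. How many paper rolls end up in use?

  18 → roll 1 (new)  [load 18/31]
  8 → roll 1  [load 26/31]
  9 → roll 2 (new)  [load 9/31]
  7 → roll 2  [load 16/31]
  24 → roll 3 (new)  [load 24/31]
  8 → roll 2  [load 24/31]
  7 → roll 2  [load 31/31]
  10 → roll 4 (new)  [load 10/31]
  22 → roll 5 (new)  [load 22/31]
5 paper rolls opened.

5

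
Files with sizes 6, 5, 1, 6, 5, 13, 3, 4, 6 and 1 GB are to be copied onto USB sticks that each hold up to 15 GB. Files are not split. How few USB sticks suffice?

Total = 13 + 6 + 6 + 6 + 5 + 5 + 4 + 3 + 1 + 1 = 50 GB.
Lower bound: ⌈50/15⌉ = 4 USB sticks.
A packing using 4 USB sticks:
  USB stick 1: 13 + 1 + 1 = 15
  USB stick 2: 6 + 6 + 3 = 15
  USB stick 3: 6 + 5 + 4 = 15
  USB stick 4: 5 = 5
This matches the lower bound, so 4 is optimal.

4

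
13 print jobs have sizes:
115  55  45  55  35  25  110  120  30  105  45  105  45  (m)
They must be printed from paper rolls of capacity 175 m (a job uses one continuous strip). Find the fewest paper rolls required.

Total = 120 + 115 + 110 + 105 + 105 + 55 + 55 + 45 + 45 + 45 + 35 + 30 + 25 = 890 m.
Lower bound: ⌈890/175⌉ = 6 paper rolls.
A packing using 6 paper rolls:
  roll 1: 120 + 55 = 175
  roll 2: 115 + 55 = 170
  roll 3: 110 + 45 = 155
  roll 4: 105 + 45 + 25 = 175
  roll 5: 105 + 45 = 150
  roll 6: 35 + 30 = 65
This matches the lower bound, so 6 is optimal.

6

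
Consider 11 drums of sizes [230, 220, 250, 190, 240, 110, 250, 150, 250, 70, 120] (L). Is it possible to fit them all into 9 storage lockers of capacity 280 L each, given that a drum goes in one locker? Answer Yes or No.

Yes

A valid assignment using 9 storage lockers:
  locker 1: 250 = 250
  locker 2: 250 = 250
  locker 3: 250 = 250
  locker 4: 240 = 240
  locker 5: 230 = 230
  locker 6: 220 = 220
  locker 7: 190 + 70 = 260
  locker 8: 150 + 120 = 270
  locker 9: 110 = 110
Every load is within 280 L, so 9 storage lockers suffice.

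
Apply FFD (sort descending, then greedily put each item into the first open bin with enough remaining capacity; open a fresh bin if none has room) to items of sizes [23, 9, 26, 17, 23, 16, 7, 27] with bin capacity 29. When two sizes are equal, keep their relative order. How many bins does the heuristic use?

Sorted descending: 27, 26, 23, 23, 17, 16, 9, 7.
  27 → bin 1 (new)  [load 27/29]
  26 → bin 2 (new)  [load 26/29]
  23 → bin 3 (new)  [load 23/29]
  23 → bin 4 (new)  [load 23/29]
  17 → bin 5 (new)  [load 17/29]
  16 → bin 6 (new)  [load 16/29]
  9 → bin 5  [load 26/29]
  7 → bin 6  [load 23/29]
6 bins opened.

6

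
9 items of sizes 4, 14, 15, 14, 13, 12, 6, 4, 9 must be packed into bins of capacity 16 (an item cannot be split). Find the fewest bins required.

Total = 15 + 14 + 14 + 13 + 12 + 9 + 6 + 4 + 4 = 91.
Lower bound: ⌈91/16⌉ = 6 bins.
A packing using 7 bins:
  bin 1: 15 = 15
  bin 2: 14 = 14
  bin 3: 14 = 14
  bin 4: 13 = 13
  bin 5: 12 + 4 = 16
  bin 6: 9 + 6 = 15
  bin 7: 4 = 4
No arrangement into 6 bins stays within capacity, so 7 is optimal.

7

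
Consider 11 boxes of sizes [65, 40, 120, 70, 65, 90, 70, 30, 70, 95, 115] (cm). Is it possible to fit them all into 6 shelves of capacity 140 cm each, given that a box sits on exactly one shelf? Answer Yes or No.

No

Total = 830 cm; ⌈830/140⌉ = 6.
The bound of 6 does not rule out 6, but exhaustive search shows no assignment into 6 shelves of capacity 140 cm exists — the minimum is 7.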